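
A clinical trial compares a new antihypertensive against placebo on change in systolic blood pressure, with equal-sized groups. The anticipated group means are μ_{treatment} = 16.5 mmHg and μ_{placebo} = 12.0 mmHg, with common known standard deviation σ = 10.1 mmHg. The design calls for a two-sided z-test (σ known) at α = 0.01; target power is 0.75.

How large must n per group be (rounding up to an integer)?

n = 107 per group

Standardized effect: d = |μ_{treatment} − μ_{placebo}| / σ = |16.5 − 12.0| / 10.1 = 0.4455
Set Φ(δ − 2.576) = 0.75; then δ − 2.576 = Φ⁻¹(0.75) = 0.674, giving δ = 3.250.
(For δ > 0 the lower-tail rejection region contributes negligibly to power, so the one-term inversion is standard.)
δ = d·√(n/2) ⇒ n = 2(δ/d)² = 2 × (3.250 / 0.4455)² = 106.44.
Round up to the next whole unit.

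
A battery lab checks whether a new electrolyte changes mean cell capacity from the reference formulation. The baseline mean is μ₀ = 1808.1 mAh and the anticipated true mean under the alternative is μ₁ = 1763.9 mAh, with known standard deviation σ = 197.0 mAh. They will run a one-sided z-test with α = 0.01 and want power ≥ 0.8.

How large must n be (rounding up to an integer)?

Standardized effect: d = |μ₁ − μ₀| / σ = |1763.9 − 1808.1| / 197.0 = 0.2244
For power 0.8 need Φ(δ − z_{0.01}) = 0.8, so δ = z_{0.01} + z_{0.20} = 2.326 + 0.842 = 3.168.
δ = d·√n ⇒ n = (δ/d)² = (3.168 / 0.2244)² = 199.37.
Round up to the next whole unit.

n = 200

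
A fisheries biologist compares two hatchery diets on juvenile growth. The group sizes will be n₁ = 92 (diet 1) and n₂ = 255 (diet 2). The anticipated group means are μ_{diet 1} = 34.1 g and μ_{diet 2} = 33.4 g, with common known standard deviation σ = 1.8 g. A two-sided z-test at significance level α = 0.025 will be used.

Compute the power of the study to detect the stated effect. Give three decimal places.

Standardized effect: d = |μ_{diet 1} − μ_{diet 2}| / σ = |34.1 − 33.4| / 1.8 = 0.3889
Noncentrality parameter: δ = d / √(1/n₁ + 1/n₂) = 0.3889 / √(1/92 + 1/255) = 3.1976
Two-sided α = 0.025 → critical value z_{0.0125} = 2.241.
Power = Φ(δ − 2.241) + Φ(−δ − 2.241) = Φ(0.956) + Φ(-5.439) = 0.8305 + 0.0000 = 0.8305.

Power ≈ 0.831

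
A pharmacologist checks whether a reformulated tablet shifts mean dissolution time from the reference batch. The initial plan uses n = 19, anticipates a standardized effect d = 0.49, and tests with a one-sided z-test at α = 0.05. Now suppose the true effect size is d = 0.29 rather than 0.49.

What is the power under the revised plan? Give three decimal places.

With d = 0.29: δ = d·√n = 0.29 × √19 = 1.2641. Critical value z_{0.05} = 1.645.
Revised power = P(Z > 1.645 − δ) = Φ(-0.381) = 0.3517.

Power ≈ 0.352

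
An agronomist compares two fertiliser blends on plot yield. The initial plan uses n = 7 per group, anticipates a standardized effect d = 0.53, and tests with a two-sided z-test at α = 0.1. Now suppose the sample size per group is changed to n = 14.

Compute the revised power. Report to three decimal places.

Power ≈ 0.405

With n = 14 per group: δ = d·√(n/2) = 0.53 × √(14/2) = 1.4022. Critical value z_{0.05} = 1.645.
Revised power = Φ(δ − 1.645) + Φ(−δ − 1.645) = Φ(-0.243) + Φ(-3.047) = 0.4042 + 0.0012 = 0.4053.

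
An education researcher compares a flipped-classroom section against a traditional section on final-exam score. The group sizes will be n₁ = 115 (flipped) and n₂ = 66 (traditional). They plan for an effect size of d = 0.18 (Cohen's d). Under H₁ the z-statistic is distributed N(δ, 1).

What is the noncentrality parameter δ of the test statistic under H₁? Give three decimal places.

δ = d / √(1/n₁ + 1/n₂) = 0.18 / √(1/115 + 1/66) = 1.1656

δ ≈ 1.166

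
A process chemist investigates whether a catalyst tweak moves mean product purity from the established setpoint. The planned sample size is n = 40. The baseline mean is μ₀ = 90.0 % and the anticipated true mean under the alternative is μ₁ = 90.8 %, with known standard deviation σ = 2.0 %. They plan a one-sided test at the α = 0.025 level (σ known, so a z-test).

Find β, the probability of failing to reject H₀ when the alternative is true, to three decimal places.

Standardized effect: d = |μ₁ − μ₀| / σ = |90.8 − 90.0| / 2.0 = 0.4000
Noncentrality parameter: δ = d·√n = 0.4000 × √40 = 2.5298
One-sided α = 0.025 → critical value z_{0.025} = 1.960.
Power = Φ(δ − 1.960) = Φ(0.570) = 0.7156.
Type II error: β = 1 − power = 1 − 0.7156 = 0.2844.

β ≈ 0.284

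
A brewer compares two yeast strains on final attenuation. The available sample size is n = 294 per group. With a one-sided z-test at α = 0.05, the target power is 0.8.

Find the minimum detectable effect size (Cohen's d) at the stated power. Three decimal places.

d ≈ 0.205

Required noncentrality: δ = z_{0.05} + z_{0.20} = 1.645 + 0.842 = 2.486.
δ = d·√(n/2) ⇒ d = δ/√(n/2) = 2.486/√(294/2) = 0.2051.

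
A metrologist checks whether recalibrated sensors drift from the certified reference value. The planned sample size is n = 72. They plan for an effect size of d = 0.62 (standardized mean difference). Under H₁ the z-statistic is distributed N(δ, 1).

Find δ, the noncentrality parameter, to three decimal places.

The noncentrality parameter scales effect size by the design's sample-size factor: δ = d·√n = 0.62 × √72 = 5.2609

δ ≈ 5.261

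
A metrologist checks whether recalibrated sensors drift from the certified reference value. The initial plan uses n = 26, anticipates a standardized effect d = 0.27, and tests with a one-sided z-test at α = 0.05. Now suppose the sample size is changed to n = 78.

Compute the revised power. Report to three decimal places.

Power ≈ 0.770

With n = 78: δ = d·√n = 0.27 × √78 = 2.3846. Critical value z_{0.05} = 1.645.
Revised power = P(Z > 1.645 − δ) = Φ(0.740) = 0.7703.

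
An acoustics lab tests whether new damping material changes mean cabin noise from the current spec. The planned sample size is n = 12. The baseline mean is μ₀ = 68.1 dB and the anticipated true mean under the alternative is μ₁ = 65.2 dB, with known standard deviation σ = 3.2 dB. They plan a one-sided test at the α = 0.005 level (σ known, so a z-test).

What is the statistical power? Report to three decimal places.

Power ≈ 0.713

Standardized effect: d = |μ₁ − μ₀| / σ = |65.2 − 68.1| / 3.2 = 0.9062
Noncentrality parameter: δ = d·√n = 0.9062 × √12 = 3.1393
Critical value for a one-sided test at α = 0.005: z_α = 2.576.
Power = Φ(δ − 2.576) = Φ(0.564) = 0.7135.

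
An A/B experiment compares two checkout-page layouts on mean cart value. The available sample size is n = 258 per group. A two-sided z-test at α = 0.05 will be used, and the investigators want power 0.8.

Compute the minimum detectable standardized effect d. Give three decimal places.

Need Φ(δ − 1.960) = 0.8, so δ = 1.960 + 0.842 = 2.802.
(The second rejection-region term Φ(−δ − z_{α/2}) is negligible and dropped.)
δ = d·√(n/2) ⇒ d = δ/√(n/2) = 2.802/√(258/2) = 0.2467.

d ≈ 0.247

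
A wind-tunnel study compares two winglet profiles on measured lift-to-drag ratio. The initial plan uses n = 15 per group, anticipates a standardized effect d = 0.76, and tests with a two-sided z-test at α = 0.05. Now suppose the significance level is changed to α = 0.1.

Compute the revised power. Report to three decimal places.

Power ≈ 0.669

δ = d·√(n/2) = 0.76 × √(15/2) = 2.0813 (unchanged). New critical value: z_{0.05} = 1.645.
Revised power = Φ(δ − 1.645) + Φ(−δ − 1.645) = Φ(0.436) + Φ(-3.726) = 0.6688 + 0.0001 = 0.6689.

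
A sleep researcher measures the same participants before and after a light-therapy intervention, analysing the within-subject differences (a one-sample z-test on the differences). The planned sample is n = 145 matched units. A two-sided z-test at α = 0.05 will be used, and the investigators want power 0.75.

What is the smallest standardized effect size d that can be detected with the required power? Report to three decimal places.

Need Φ(δ − 1.960) = 0.75, so δ = 1.960 + 0.674 = 2.634.
(Lower-tail contribution to power is negligible for δ > 0.)
δ = d·√n ⇒ d = δ/√n = 2.634/√145 = 0.2188.

d ≈ 0.219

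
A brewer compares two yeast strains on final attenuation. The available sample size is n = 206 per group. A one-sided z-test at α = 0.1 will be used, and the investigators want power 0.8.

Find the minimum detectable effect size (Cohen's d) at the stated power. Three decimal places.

d ≈ 0.209

Need Φ(δ − 1.282) = 0.8, so δ = 1.282 + 0.842 = 2.123.
δ = d·√(n/2) ⇒ d = δ/√(n/2) = 2.123/√(206/2) = 0.2092.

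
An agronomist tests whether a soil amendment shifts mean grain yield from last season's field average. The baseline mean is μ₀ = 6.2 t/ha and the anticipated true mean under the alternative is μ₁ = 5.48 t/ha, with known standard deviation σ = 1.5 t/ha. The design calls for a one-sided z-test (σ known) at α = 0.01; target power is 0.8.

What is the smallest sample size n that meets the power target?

n = 44

Standardized effect: d = |μ₁ − μ₀| / σ = |5.48 − 6.2| / 1.5 = 0.4800
For power 0.8 need Φ(δ − z_{0.01}) = 0.8, so δ = z_{0.01} + z_{0.20} = 2.326 + 0.842 = 3.168.
δ = d·√n ⇒ n = (δ/d)² = (3.168 / 0.4800)² = 43.56.
Round up to the next whole unit.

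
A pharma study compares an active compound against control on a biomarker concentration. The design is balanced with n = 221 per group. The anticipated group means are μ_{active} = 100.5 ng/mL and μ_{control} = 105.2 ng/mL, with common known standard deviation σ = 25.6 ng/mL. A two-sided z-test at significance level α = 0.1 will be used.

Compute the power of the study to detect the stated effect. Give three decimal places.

Standardized effect: d = |μ_{active} − μ_{control}| / σ = |100.5 − 105.2| / 25.6 = 0.1836
Noncentrality parameter: δ = d·√(n/2) = 0.1836 × √(221/2) = 1.9299
Critical value for a two-sided test at α = 0.1: z_{α/2} = 1.645.
Power = Φ(δ − 1.645) + Φ(−δ − 1.645) = Φ(0.285) + Φ(-3.575) = 0.6122 + 0.0002 = 0.6124.

Power ≈ 0.612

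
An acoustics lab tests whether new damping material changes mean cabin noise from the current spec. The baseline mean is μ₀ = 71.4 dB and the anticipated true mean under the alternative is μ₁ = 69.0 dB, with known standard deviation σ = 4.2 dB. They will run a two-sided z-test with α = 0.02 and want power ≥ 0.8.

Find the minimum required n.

Standardized effect: d = |μ₁ − μ₀| / σ = |69.0 − 71.4| / 4.2 = 0.5714
For power 0.8 need Φ(δ − z_{0.01}) = 0.8, so δ = z_{0.01} + z_{0.20} = 2.326 + 0.842 = 3.168.
(Ignoring the negligible lower-tail rejection probability gives the usual closed-form inversion.)
δ = d·√n ⇒ n = (δ/d)² = (3.168 / 0.5714)² = 30.74.
Rounding up, n = 31.

n = 31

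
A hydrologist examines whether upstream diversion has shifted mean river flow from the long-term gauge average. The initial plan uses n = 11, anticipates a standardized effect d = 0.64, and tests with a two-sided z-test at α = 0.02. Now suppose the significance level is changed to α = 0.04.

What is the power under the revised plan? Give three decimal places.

δ = d·√n = 0.64 × √11 = 2.1226 (unchanged). New critical value: z_{0.02} = 2.054.
Revised power = Φ(δ − 2.054) + Φ(−δ − 2.054) = Φ(0.069) + Φ(-4.176) = 0.5275 + 0.0000 = 0.5275.

Power ≈ 0.527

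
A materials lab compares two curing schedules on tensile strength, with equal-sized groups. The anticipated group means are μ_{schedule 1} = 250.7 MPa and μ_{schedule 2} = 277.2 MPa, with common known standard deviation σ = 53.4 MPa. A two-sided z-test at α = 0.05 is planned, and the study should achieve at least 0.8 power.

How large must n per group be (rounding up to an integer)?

n = 64 per group

Standardized effect: d = |μ_{schedule 1} − μ_{schedule 2}| / σ = |250.7 − 277.2| / 53.4 = 0.4963
For power 0.8 need Φ(δ − z_{0.025}) = 0.8, so δ = z_{0.025} + z_{0.20} = 1.960 + 0.842 = 2.802.
(Ignoring the negligible lower-tail rejection probability gives the usual closed-form inversion.)
δ = d·√(n/2) ⇒ n = 2(δ/d)² = 2 × (2.802 / 0.4963)² = 63.74.
Rounding up, n = 64 per group.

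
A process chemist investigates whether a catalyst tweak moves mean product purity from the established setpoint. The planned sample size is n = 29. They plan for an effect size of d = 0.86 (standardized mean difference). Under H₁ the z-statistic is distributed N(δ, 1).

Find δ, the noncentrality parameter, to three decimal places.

δ = d·√n = 0.86 × √29 = 4.6312

δ ≈ 4.631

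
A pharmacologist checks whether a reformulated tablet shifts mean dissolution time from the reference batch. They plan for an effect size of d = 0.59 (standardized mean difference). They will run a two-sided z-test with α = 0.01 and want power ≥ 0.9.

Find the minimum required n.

For power 0.9 need Φ(δ − z_{0.005}) = 0.9, so δ = z_{0.005} + z_{0.10} = 2.576 + 1.282 = 3.857.
(For δ > 0 the lower-tail rejection region contributes negligibly to power, so the one-term inversion is standard.)
δ = d·√n ⇒ n = (δ/d)² = (3.857 / 0.59)² = 42.74.
Round up to the next whole unit.

n = 43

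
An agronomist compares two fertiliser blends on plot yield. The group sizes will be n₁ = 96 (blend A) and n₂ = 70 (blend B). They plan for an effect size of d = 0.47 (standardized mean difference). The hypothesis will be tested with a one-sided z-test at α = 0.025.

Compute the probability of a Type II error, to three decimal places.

β ≈ 0.151

Noncentrality parameter: λ = d / √(1/n₁ + 1/n₂) = 0.47 / √(1/96 + 1/70) = 2.9904
One-sided α = 0.025 → critical value z_{0.025} = 1.960.
Power = P(Z > 1.960 − λ) = Φ(1.030) = 0.8486.
Type II error: β = 1 − power = 1 − 0.8486 = 0.1514.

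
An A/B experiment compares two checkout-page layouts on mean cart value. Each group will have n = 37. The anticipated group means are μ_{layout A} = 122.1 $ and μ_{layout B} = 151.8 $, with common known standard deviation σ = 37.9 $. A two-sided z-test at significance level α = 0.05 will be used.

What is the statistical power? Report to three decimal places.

Power ≈ 0.921

Standardized effect: d = |μ_{layout A} − μ_{layout B}| / σ = |122.1 − 151.8| / 37.9 = 0.7836
Noncentrality parameter: δ = d·√(n/2) = 0.7836 × √(37/2) = 3.3706
Two-sided α = 0.05 → critical value z_{0.025} = 1.960.
Power = Φ(δ − 1.960) + Φ(−δ − 1.960) = Φ(1.411) + Φ(-5.331) = 0.9208 + 0.0000 = 0.9208.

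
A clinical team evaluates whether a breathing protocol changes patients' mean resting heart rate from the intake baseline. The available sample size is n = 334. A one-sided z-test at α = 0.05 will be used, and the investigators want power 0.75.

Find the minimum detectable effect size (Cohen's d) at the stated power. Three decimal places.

d ≈ 0.127

Required noncentrality: δ = z_{0.05} + z_{0.25} = 1.645 + 0.674 = 2.319.
δ = d·√n ⇒ d = δ/√n = 2.319/√334 = 0.1269.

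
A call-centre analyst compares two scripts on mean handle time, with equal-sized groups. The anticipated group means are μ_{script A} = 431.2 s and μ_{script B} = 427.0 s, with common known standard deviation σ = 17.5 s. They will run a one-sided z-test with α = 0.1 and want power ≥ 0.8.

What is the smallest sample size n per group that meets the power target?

Standardized effect: d = |μ_{script A} − μ_{script B}| / σ = |431.2 − 427.0| / 17.5 = 0.2400
For power 0.8 need Φ(δ − z_{0.1}) = 0.8, so δ = z_{0.1} + z_{0.20} = 1.282 + 0.842 = 2.123.
δ = d·√(n/2) ⇒ n = 2(δ/d)² = 2 × (2.123 / 0.2400)² = 156.52.
Round up to the next whole unit.

n = 157 per group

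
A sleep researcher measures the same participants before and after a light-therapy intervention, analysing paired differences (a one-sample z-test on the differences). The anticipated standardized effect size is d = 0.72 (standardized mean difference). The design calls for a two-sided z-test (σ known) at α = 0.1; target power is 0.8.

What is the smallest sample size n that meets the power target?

n = 12

For power 0.8 need Φ(δ − z_{0.05}) = 0.8, so δ = z_{0.05} + z_{0.20} = 1.645 + 0.842 = 2.486.
(For δ > 0 the lower-tail rejection region contributes negligibly to power, so the one-term inversion is standard.)
δ = d·√n ⇒ n = (δ/d)² = (2.486 / 0.72)² = 11.93.
Rounding up, n = 12.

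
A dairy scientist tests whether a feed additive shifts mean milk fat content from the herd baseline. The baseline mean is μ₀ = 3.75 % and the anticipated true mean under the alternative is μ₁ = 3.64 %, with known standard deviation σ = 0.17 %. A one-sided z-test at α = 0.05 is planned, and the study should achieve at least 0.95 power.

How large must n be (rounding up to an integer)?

Standardized effect: d = |μ₁ − μ₀| / σ = |3.64 − 3.75| / 0.17 = 0.6471
For power 0.95 need Φ(δ − z_{0.05}) = 0.95, so δ = z_{0.05} + z_{0.05} = 1.645 + 1.645 = 3.290.
δ = d·√n ⇒ n = (δ/d)² = (3.290 / 0.6471)² = 25.85.
Round up to the next whole unit.

n = 26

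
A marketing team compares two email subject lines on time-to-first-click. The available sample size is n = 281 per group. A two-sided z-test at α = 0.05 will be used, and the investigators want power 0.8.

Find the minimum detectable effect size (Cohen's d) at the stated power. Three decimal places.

d ≈ 0.236

Required noncentrality: δ = z_{0.025} + z_{0.20} = 1.960 + 0.842 = 2.802.
(The second rejection-region term Φ(−δ − z_{α/2}) is negligible and dropped.)
δ = d·√(n/2) ⇒ d = δ/√(n/2) = 2.802/√(281/2) = 0.2364.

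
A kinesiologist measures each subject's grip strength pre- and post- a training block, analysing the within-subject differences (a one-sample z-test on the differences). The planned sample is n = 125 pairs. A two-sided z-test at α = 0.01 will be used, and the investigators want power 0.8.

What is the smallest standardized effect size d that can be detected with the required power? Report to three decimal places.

Need Φ(δ − 2.576) = 0.8, so δ = 2.576 + 0.842 = 3.417.
(Lower-tail contribution to power is negligible for δ > 0.)
δ = d·√n ⇒ d = δ/√n = 3.417/√125 = 0.3057.

d ≈ 0.306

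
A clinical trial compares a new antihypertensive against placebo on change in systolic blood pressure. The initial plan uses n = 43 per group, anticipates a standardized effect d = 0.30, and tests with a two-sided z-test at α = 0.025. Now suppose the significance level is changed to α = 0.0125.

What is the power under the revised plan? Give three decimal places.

δ = d·√(n/2) = 0.30 × √(43/2) = 1.3910 (unchanged). New critical value: z_{0.0063} = 2.498.
Revised power = Φ(δ − 2.498) + Φ(−δ − 2.498) = Φ(-1.107) + Φ(-3.889) = 0.1342 + 0.0001 = 0.1343.

Power ≈ 0.134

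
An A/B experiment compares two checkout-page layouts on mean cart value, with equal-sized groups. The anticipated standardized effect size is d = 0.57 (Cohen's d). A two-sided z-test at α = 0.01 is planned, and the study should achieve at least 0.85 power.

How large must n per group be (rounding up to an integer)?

For power 0.85 need Φ(δ − z_{0.005}) = 0.85, so δ = z_{0.005} + z_{0.15} = 2.576 + 1.036 = 3.612.
(The Φ(−δ − z_{α/2}) term is vanishingly small for δ > 0 and is dropped in the standard sample-size formula.)
δ = d·√(n/2) ⇒ n = 2(δ/d)² = 2 × (3.612 / 0.57)² = 80.32.
Rounding up, n = 81 per group.

n = 81 per group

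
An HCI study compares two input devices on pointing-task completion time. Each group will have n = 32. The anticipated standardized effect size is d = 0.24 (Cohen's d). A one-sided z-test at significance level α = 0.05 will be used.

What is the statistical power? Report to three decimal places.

Noncentrality parameter: δ = d·√(n/2) = 0.24 × √(32/2) = 0.9600
Critical value for a one-sided test at α = 0.05: z_α = 1.645.
Power = P(Z > 1.645 − δ) = Φ(-0.685) = 0.2467.

Power ≈ 0.247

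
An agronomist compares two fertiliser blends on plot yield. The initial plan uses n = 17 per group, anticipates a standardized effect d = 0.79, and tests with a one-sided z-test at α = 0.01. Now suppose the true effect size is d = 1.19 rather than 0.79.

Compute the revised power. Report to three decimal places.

Power ≈ 0.873

With d = 1.19: δ = d·√(n/2) = 1.19 × √(17/2) = 3.4694. Critical value z_{0.01} = 2.326.
Revised power = Φ(δ − 2.326) = Φ(1.143) = 0.8735.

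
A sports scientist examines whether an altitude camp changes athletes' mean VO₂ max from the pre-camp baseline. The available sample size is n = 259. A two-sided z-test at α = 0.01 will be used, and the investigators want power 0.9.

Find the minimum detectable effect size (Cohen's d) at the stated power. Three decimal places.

d ≈ 0.240

Required noncentrality: δ = z_{0.005} + z_{0.10} = 2.576 + 1.282 = 3.857.
(Lower-tail contribution to power is negligible for δ > 0.)
δ = d·√n ⇒ d = δ/√n = 3.857/√259 = 0.2397.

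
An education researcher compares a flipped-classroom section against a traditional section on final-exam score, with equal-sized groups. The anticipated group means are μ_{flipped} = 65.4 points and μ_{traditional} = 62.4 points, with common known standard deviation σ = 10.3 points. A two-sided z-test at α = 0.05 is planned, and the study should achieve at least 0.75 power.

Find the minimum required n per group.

Standardized effect: d = |μ_{flipped} − μ_{traditional}| / σ = |65.4 − 62.4| / 10.3 = 0.2913
Set Φ(δ − 1.960) = 0.75; then δ − 1.960 = Φ⁻¹(0.75) = 0.674, giving δ = 2.634.
(The Φ(−δ − z_{α/2}) term is vanishingly small for δ > 0 and is dropped in the standard sample-size formula.)
δ = d·√(n/2) ⇒ n = 2(δ/d)² = 2 × (2.634 / 0.2913)² = 163.62.
Round up to the next whole unit.

n = 164 per group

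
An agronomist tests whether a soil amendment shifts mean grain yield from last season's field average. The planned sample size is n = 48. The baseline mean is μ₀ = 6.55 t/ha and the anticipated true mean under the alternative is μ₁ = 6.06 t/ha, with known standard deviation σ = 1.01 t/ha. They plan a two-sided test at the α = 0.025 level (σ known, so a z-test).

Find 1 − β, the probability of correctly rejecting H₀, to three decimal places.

Standardized effect: d = |μ₁ − μ₀| / σ = |6.06 − 6.55| / 1.01 = 0.4851
Noncentrality parameter: δ = d·√n = 0.4851 × √48 = 3.3612
Two-sided α = 0.025 → critical value z_{0.0125} = 2.241.
Power = Φ(δ − 2.241) + Φ(−δ − 2.241) = Φ(1.120) + Φ(-5.603) = 0.8686 + 0.0000 = 0.8686.

Power ≈ 0.869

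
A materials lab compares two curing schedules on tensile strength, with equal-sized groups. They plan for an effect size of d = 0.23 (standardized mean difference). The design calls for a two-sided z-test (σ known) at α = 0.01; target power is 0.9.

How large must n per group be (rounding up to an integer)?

For power 0.9 need Φ(δ − z_{0.005}) = 0.9, so δ = z_{0.005} + z_{0.10} = 2.576 + 1.282 = 3.857.
(Ignoring the negligible lower-tail rejection probability gives the usual closed-form inversion.)
δ = d·√(n/2) ⇒ n = 2(δ/d)² = 2 × (3.857 / 0.23)² = 562.55.
Rounding up, n = 563 per group.

n = 563 per group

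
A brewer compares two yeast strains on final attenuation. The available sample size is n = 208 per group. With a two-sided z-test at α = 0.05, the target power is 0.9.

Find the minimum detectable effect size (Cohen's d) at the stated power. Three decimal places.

Required noncentrality: δ = z_{0.025} + z_{0.10} = 1.960 + 1.282 = 3.242.
(The second rejection-region term Φ(−δ − z_{α/2}) is negligible and dropped.)
δ = d·√(n/2) ⇒ d = δ/√(n/2) = 3.242/√(208/2) = 0.3179.

d ≈ 0.318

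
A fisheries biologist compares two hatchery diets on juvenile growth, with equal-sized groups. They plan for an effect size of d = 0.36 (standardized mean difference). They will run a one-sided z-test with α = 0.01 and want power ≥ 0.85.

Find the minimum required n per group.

For power 0.85 need Φ(δ − z_{0.01}) = 0.85, so δ = z_{0.01} + z_{0.15} = 2.326 + 1.036 = 3.363.
δ = d·√(n/2) ⇒ n = 2(δ/d)² = 2 × (3.363 / 0.36)² = 174.51.
Rounding up, n = 175 per group.

n = 175 per group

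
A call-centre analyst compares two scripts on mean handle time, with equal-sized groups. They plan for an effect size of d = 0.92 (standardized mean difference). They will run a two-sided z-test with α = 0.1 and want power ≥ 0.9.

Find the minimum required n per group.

n = 21 per group

Set Φ(δ − 1.645) = 0.9; then δ − 1.645 = Φ⁻¹(0.9) = 1.282, giving δ = 2.926.
(For δ > 0 the lower-tail rejection region contributes negligibly to power, so the one-term inversion is standard.)
δ = d·√(n/2) ⇒ n = 2(δ/d)² = 2 × (2.926 / 0.92)² = 20.24.
Round up to the next whole unit.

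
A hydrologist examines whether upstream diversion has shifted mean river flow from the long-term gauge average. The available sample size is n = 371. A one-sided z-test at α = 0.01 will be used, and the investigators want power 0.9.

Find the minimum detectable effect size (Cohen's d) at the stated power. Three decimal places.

Need Φ(δ − 2.326) = 0.9, so δ = 2.326 + 1.282 = 3.608.
δ = d·√n ⇒ d = δ/√n = 3.608/√371 = 0.1873.

d ≈ 0.187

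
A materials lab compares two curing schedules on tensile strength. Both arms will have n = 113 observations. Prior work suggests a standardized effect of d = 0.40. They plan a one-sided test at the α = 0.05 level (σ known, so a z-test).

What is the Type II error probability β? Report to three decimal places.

β ≈ 0.087

Noncentrality parameter: δ = d·√(n/2) = 0.40 × √(113/2) = 3.0067
One-sided α = 0.05 → critical value z_{0.05} = 1.645.
Power = Φ(δ − 1.645) = Φ(1.362) = 0.9134.
Type II error: β = 1 − power = 1 − 0.9134 = 0.0866.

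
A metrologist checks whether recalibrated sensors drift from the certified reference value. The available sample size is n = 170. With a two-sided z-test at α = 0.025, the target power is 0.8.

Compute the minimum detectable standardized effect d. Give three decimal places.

Required noncentrality: δ = z_{0.0125} + z_{0.20} = 2.241 + 0.842 = 3.083.
(The second rejection-region term Φ(−δ − z_{α/2}) is negligible and dropped.)
δ = d·√n ⇒ d = δ/√n = 3.083/√170 = 0.2365.

d ≈ 0.236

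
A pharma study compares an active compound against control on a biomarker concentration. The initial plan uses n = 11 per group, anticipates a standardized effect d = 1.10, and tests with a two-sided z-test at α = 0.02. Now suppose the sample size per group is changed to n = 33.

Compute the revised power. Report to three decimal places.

With n = 33 per group: δ = d·√(n/2) = 1.10 × √(33/2) = 4.4682. Critical value z_{0.01} = 2.326.
Revised power = Φ(δ − 2.326) + Φ(−δ − 2.326) = Φ(2.142) + Φ(-6.795) = 0.9839 + 0.0000 = 0.9839.

Power ≈ 0.984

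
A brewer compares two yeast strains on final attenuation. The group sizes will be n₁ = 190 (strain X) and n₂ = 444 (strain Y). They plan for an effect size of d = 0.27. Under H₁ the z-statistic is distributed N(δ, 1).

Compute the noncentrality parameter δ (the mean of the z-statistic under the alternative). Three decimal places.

δ ≈ 3.114

The noncentrality parameter scales effect size by the design's sample-size factor: δ = d / √(1/n₁ + 1/n₂) = 0.27 / √(1/190 + 1/444) = 3.1145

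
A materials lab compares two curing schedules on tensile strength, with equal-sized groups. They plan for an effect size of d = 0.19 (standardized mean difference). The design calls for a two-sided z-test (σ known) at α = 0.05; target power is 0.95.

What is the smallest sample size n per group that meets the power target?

n = 720 per group

For power 0.95 need Φ(δ − z_{0.025}) = 0.95, so δ = z_{0.025} + z_{0.05} = 1.960 + 1.645 = 3.605.
(The Φ(−δ − z_{α/2}) term is vanishingly small for δ > 0 and is dropped in the standard sample-size formula.)
δ = d·√(n/2) ⇒ n = 2(δ/d)² = 2 × (3.605 / 0.19)² = 719.93.
Rounding up, n = 720 per group.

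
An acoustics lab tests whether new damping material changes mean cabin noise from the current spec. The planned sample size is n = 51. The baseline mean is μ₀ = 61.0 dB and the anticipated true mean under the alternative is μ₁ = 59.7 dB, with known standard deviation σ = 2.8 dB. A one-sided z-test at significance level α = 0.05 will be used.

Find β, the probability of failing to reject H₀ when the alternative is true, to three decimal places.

β ≈ 0.047

Standardized effect: d = |μ₁ − μ₀| / σ = |59.7 − 61.0| / 2.8 = 0.4643
Noncentrality parameter: δ = d·√n = 0.4643 × √51 = 3.3157
Critical value for a one-sided test at α = 0.05: z_α = 1.645.
Power = Φ(δ − 1.645) = Φ(1.671) = 0.9526.
Type II error: β = 1 − power = 1 − 0.9526 = 0.0474.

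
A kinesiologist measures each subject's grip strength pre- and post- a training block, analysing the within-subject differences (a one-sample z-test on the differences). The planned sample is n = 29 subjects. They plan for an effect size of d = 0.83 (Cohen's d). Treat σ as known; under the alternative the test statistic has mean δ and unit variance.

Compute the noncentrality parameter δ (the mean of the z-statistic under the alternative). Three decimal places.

δ = d·√n = 0.83 × √29 = 4.4697

δ ≈ 4.470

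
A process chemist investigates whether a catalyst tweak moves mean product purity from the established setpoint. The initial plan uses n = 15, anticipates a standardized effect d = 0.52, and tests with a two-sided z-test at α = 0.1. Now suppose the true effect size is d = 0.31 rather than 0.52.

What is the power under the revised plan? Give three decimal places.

Power ≈ 0.331

With d = 0.31: δ = d·√n = 0.31 × √15 = 1.2006. Critical value z_{0.05} = 1.645.
Revised power = Φ(δ − 1.645) + Φ(−δ − 1.645) = Φ(-0.444) + Φ(-2.845) = 0.3284 + 0.0022 = 0.3307.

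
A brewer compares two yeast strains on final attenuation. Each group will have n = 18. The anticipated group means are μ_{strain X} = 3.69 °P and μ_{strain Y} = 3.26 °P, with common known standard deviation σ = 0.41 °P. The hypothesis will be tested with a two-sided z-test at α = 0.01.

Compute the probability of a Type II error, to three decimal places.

Standardized effect: d = |μ_{strain X} − μ_{strain Y}| / σ = |3.69 − 3.26| / 0.41 = 1.0488
Noncentrality parameter: δ = d·√(n/2) = 1.0488 × √(18/2) = 3.1463
Critical value for a two-sided test at α = 0.01: z_{α/2} = 2.576.
Power = Φ(δ − 2.576) + Φ(−δ − 2.576) = Φ(0.571) + Φ(-5.722) = 0.7158 + 0.0000 = 0.7158.
Type II error: β = 1 − power = 1 − 0.7158 = 0.2842.

β ≈ 0.284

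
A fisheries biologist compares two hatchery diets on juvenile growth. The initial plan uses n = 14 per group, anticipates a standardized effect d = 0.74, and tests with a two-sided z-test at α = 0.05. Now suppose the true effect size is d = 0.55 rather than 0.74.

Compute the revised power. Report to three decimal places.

With d = 0.55: δ = d·√(n/2) = 0.55 × √(14/2) = 1.4552. Critical value z_{0.025} = 1.960.
Revised power = Φ(δ − 1.960) + Φ(−δ − 1.960) = Φ(-0.505) + Φ(-3.415) = 0.3068 + 0.0003 = 0.3072.

Power ≈ 0.307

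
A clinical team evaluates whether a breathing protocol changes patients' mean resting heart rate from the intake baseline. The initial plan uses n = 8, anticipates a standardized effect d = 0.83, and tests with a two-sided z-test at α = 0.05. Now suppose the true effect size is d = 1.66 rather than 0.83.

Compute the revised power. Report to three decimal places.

With d = 1.66: δ = d·√n = 1.66 × √8 = 4.6952. Critical value z_{0.025} = 1.960.
Revised power = Φ(δ − 1.960) + Φ(−δ − 1.960) = Φ(2.735) + Φ(-6.655) = 0.9969 + 0.0000 = 0.9969.

Power ≈ 0.997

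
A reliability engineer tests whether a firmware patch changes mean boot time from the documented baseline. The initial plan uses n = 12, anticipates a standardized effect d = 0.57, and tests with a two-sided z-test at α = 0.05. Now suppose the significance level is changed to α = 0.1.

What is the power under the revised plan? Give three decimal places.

δ = d·√n = 0.57 × √12 = 1.9745 (unchanged). New critical value: z_{0.05} = 1.645.
Revised power = Φ(δ − 1.645) + Φ(−δ − 1.645) = Φ(0.330) + Φ(-3.619) = 0.6292 + 0.0001 = 0.6293.

Power ≈ 0.629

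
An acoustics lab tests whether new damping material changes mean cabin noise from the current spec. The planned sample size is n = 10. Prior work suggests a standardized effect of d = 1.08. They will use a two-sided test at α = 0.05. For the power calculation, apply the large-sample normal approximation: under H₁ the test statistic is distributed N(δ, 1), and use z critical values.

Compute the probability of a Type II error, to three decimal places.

β ≈ 0.073

Noncentrality parameter: δ = d·√n = 1.08 × √10 = 3.4153
Two-sided α = 0.05 → critical value z_{0.025} = 1.960.
Power = Φ(δ − 1.960) + Φ(−δ − 1.960) = Φ(1.455) + Φ(-5.375) = 0.9272 + 0.0000 = 0.9272.
Type II error: β = 1 − power = 1 − 0.9272 = 0.0728.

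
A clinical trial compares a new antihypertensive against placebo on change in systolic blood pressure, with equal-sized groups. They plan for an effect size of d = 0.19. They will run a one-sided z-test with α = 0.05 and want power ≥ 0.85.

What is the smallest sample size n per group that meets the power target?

n = 399 per group

Set Φ(δ − 1.645) = 0.85; then δ − 1.645 = Φ⁻¹(0.85) = 1.036, giving δ = 2.681.
δ = d·√(n/2) ⇒ n = 2(δ/d)² = 2 × (2.681 / 0.19)² = 398.30.
Round up to the next whole unit.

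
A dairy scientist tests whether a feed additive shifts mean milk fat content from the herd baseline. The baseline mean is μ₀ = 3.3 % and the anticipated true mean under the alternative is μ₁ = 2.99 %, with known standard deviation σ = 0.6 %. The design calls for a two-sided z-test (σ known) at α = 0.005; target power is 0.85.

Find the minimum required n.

Standardized effect: d = |μ₁ − μ₀| / σ = |2.99 − 3.3| / 0.6 = 0.5167
For power 0.85 need Φ(δ − z_{0.0025}) = 0.85, so δ = z_{0.0025} + z_{0.15} = 2.807 + 1.036 = 3.843.
(Ignoring the negligible lower-tail rejection probability gives the usual closed-form inversion.)
δ = d·√n ⇒ n = (δ/d)² = (3.843 / 0.5167)² = 55.34.
Rounding up, n = 56.

n = 56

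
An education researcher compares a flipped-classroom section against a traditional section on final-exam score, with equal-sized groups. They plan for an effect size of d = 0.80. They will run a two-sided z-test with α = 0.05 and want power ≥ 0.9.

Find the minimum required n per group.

n = 33 per group

For power 0.9 need Φ(δ − z_{0.025}) = 0.9, so δ = z_{0.025} + z_{0.10} = 1.960 + 1.282 = 3.242.
(The Φ(−δ − z_{α/2}) term is vanishingly small for δ > 0 and is dropped in the standard sample-size formula.)
δ = d·√(n/2) ⇒ n = 2(δ/d)² = 2 × (3.242 / 0.80)² = 32.84.
Round up to the next whole unit.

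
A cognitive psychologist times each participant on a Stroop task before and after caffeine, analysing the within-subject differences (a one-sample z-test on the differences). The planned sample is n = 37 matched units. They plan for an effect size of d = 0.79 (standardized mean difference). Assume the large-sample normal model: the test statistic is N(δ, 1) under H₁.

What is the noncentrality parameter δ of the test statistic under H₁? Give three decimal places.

δ ≈ 4.805

δ = d·√n = 0.79 × √37 = 4.8054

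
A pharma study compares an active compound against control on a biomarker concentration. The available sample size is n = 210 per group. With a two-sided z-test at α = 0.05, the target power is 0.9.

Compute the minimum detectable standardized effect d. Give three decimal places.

d ≈ 0.316

Need Φ(δ − 1.960) = 0.9, so δ = 1.960 + 1.282 = 3.242.
(The second rejection-region term Φ(−δ − z_{α/2}) is negligible and dropped.)
δ = d·√(n/2) ⇒ d = δ/√(n/2) = 3.242/√(210/2) = 0.3163.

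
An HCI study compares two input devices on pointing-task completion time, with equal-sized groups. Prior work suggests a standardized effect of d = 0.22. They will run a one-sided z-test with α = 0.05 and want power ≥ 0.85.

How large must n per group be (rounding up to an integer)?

n = 298 per group

For power 0.85 need Φ(δ − z_{0.05}) = 0.85, so δ = z_{0.05} + z_{0.15} = 1.645 + 1.036 = 2.681.
δ = d·√(n/2) ⇒ n = 2(δ/d)² = 2 × (2.681 / 0.22)² = 297.08.
Rounding up, n = 298 per group.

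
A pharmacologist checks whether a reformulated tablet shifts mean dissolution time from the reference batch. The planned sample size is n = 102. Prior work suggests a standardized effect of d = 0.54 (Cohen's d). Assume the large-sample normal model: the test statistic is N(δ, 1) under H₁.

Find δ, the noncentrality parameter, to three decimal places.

The noncentrality parameter scales effect size by the design's sample-size factor: δ = d·√n = 0.54 × √102 = 5.4537

δ ≈ 5.454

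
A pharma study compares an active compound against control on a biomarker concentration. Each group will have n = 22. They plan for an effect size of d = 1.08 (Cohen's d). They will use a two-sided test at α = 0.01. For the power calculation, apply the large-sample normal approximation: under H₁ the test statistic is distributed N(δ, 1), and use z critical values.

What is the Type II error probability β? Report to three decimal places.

β ≈ 0.157

Noncentrality parameter: δ = d·√(n/2) = 1.08 × √(22/2) = 3.5820
Critical value for a two-sided test at α = 0.01: z_{α/2} = 2.576.
Power = Φ(δ − 2.576) + Φ(−δ − 2.576) = Φ(1.006) + Φ(-6.158) = 0.8428 + 0.0000 = 0.8428.
Type II error: β = 1 − power = 1 − 0.8428 = 0.1572.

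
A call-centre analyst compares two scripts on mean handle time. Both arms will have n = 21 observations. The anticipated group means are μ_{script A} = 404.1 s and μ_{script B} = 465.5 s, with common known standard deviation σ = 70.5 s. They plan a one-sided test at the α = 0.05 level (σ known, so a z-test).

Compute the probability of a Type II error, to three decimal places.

Standardized effect: d = |μ_{script A} − μ_{script B}| / σ = |404.1 − 465.5| / 70.5 = 0.8709
Noncentrality parameter: δ = d·√(n/2) = 0.8709 × √(21/2) = 2.8221
One-sided α = 0.05 → critical value z_{0.05} = 1.645.
Power = P(Z > 1.645 − δ) = Φ(1.177) = 0.8805.
Type II error: β = 1 − power = 1 − 0.8805 = 0.1195.

β ≈ 0.120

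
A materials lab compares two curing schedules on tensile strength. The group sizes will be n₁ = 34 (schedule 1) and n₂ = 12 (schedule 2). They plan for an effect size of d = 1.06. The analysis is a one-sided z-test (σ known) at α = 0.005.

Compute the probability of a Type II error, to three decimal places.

Noncentrality parameter: λ = d / √(1/n₁ + 1/n₂) = 1.06 / √(1/34 + 1/12) = 3.1569
One-sided α = 0.005 → critical value z_{0.005} = 2.576.
Power = Φ(λ − 2.576) = Φ(0.581) = 0.7194.
Type II error: β = 1 − power = 1 − 0.7194 = 0.2806.

β ≈ 0.281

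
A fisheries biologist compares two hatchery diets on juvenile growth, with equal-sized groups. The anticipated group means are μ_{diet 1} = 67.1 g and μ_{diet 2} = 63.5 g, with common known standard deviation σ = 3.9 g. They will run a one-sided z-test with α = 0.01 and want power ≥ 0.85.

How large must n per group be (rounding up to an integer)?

n = 27 per group

Standardized effect: d = |μ_{diet 1} − μ_{diet 2}| / σ = |67.1 − 63.5| / 3.9 = 0.9231
Set Φ(δ − 2.326) = 0.85; then δ − 2.326 = Φ⁻¹(0.85) = 1.036, giving δ = 3.363.
δ = d·√(n/2) ⇒ n = 2(δ/d)² = 2 × (3.363 / 0.9231)² = 26.54.
Rounding up, n = 27 per group.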